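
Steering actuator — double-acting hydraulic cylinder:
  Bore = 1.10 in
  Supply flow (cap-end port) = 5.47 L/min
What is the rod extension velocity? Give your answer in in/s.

Cap-side area A_cap = π/4 × (1.10 in)² = 0.9503 in^2
v = Q / A

v ≈ 5.85 in/s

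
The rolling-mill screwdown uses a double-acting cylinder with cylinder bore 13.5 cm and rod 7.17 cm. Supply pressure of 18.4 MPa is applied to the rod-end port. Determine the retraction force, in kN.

F ≈ 189 kN

Rod-side annular area A_ann = π/4 × (13.5² − 7.17²) = 102.8 cm^2
On retraction the pressure acts on the annular area (bore minus rod).
F = P × A_ann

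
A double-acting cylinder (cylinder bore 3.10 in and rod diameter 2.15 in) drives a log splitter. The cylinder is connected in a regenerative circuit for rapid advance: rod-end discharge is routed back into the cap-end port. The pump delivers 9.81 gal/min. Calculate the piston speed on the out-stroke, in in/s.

v ≈ 10.4 in/s

In regeneration the rod-end outflow joins the pump flow into the cap end, so the net volume the pump must supply per unit advance equals the rod cross-section area.
Rod cross-section A_rod = π/4 × (2.15 in)² = 3.631 in^2
v = Q_pump / A_rod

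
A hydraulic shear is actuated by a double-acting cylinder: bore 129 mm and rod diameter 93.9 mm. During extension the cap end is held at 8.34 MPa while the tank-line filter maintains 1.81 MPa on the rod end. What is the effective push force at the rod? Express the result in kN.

F ≈ 97.9 kN

Cap-side area A_cap = π/4 × (129 mm)² = 13070 mm^2
Rod-side annular area A_ann = π/4 × (129² − 93.9²) = 6145 mm^2
Net thrust = P_cap·A_cap − P_rod·A_ann = 109.0 kN − 11.12 kN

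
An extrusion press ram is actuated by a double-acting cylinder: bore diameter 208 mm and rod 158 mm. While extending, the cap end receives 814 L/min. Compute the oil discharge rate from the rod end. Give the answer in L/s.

Q_out ≈ 5.74 L/s

Cap-side area A_cap = π/4 × (208 mm)² = 33980 mm^2
Rod-side annular area A_ann = π/4 × (208² − 158²) = 14370 mm^2
Piston speed v = Q_in/A_cap; rod-end outflow Q_out = v × A_ann = Q_in × A_ann/A_cap.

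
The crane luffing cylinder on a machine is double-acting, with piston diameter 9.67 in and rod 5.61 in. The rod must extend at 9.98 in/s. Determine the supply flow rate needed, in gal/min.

Cap-side area A_cap = π/4 × (9.67 in)² = 73.44 in^2
Q = A × v

Q ≈ 190 gal/min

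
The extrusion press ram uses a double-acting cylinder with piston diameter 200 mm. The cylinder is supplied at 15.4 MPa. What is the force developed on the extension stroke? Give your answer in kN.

Cap-side area A_cap = π/4 × (200 mm)² = 31420 mm^2
F = P × A_cap = 15.4 MPa × A_cap

F ≈ 484 kN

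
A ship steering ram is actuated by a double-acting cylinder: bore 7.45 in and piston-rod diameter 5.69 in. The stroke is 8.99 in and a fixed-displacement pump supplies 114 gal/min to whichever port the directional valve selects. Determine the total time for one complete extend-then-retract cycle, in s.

Cap-side area A_cap = π/4 × (7.45 in)² = 43.59 in^2
Rod-side annular area A_ann = π/4 × (7.45² − 5.69²) = 18.16 in^2
t_ext = A_cap·L/Q = 0.8929 s
t_ret = A_ann·L/Q = 0.3720 s
t_cycle = t_ext + t_ret

t ≈ 1.26 s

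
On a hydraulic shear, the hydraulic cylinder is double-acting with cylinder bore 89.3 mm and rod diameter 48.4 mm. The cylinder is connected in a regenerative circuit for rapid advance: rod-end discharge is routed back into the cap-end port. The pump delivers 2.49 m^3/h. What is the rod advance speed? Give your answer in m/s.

v ≈ 0.376 m/s

In regeneration the rod-end outflow joins the pump flow into the cap end, so the net volume the pump must supply per unit advance equals the rod cross-section area.
Rod cross-section A_rod = π/4 × (48.4 mm)² = 1840 mm^2
v = Q_pump / A_rod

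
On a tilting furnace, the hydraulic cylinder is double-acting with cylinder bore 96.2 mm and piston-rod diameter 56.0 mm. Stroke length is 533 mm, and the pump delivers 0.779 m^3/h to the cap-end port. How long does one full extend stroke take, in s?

Cap-side area A_cap = π/4 × (96.2 mm)² = 7268 mm^2
Swept volume V = A × L; t = V / Q = A·L / Q

t ≈ 17.9 s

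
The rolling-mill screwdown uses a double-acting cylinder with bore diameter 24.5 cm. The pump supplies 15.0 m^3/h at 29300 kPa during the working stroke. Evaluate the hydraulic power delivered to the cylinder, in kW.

W ≈ 122 kW

Hydraulic power = P × Q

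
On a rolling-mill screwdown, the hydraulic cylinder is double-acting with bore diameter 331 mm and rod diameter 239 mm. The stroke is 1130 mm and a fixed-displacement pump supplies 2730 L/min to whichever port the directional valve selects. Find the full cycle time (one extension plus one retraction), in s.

t ≈ 3.16 s

Cap-side area A_cap = π/4 × (331 mm)² = 86050 mm^2
Rod-side annular area A_ann = π/4 × (331² − 239²) = 41190 mm^2
t_ext = A_cap·L/Q = 2.137 s
t_ret = A_ann·L/Q = 1.023 s
t_cycle = t_ext + t_ret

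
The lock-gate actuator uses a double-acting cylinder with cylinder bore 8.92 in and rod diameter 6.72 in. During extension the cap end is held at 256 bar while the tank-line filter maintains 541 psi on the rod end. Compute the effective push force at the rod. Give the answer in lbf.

F ≈ 2.17e5 lbf

Cap-side area A_cap = π/4 × (8.92 in)² = 62.49 in^2
Rod-side annular area A_ann = π/4 × (8.92² − 6.72²) = 27.02 in^2
Net thrust = P_cap·A_cap − P_rod·A_ann = 2.320e5 lbf − 14620 lbf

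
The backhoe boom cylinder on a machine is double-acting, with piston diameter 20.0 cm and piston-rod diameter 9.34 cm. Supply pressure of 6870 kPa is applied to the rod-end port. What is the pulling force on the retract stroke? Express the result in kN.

Rod-side annular area A_ann = π/4 × (20.0² − 9.34²) = 245.6 cm^2
On retraction the pressure acts on the annular area (bore minus rod).
F = P × A_ann

F ≈ 169 kN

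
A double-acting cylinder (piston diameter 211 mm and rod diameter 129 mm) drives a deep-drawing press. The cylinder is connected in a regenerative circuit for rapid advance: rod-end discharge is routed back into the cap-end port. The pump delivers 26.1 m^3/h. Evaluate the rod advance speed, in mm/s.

In regeneration the rod-end outflow joins the pump flow into the cap end, so the net volume the pump must supply per unit advance equals the rod cross-section area.
Rod cross-section A_rod = π/4 × (129 mm)² = 13070 mm^2
v = Q_pump / A_rod

v ≈ 555 mm/s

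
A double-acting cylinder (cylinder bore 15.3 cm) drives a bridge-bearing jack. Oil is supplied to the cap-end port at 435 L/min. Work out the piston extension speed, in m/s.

Cap-side area A_cap = π/4 × (15.3 cm)² = 183.9 cm^2
v = Q / A

v ≈ 0.394 m/s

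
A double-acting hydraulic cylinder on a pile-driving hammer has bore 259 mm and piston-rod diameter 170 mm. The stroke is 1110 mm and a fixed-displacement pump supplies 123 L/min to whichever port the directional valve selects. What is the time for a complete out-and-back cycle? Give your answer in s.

t ≈ 44.8 s

Cap-side area A_cap = π/4 × (259 mm)² = 52690 mm^2
Rod-side annular area A_ann = π/4 × (259² − 170²) = 29990 mm^2
t_ext = A_cap·L/Q = 28.53 s
t_ret = A_ann·L/Q = 16.24 s
t_cycle = t_ext + t_ret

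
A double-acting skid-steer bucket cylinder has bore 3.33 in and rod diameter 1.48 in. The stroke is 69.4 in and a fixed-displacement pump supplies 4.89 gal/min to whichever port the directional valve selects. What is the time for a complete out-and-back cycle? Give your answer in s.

t ≈ 57.9 s

Cap-side area A_cap = π/4 × (3.33 in)² = 8.709 in^2
Rod-side annular area A_ann = π/4 × (3.33² − 1.48²) = 6.989 in^2
t_ext = A_cap·L/Q = 32.10 s
t_ret = A_ann·L/Q = 25.76 s
t_cycle = t_ext + t_ret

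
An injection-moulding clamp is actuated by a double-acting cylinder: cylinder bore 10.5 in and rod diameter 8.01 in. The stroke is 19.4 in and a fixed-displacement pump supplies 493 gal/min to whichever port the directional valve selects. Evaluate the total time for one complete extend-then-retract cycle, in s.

t ≈ 1.26 s

Cap-side area A_cap = π/4 × (10.5 in)² = 86.59 in^2
Rod-side annular area A_ann = π/4 × (10.5² − 8.01²) = 36.20 in^2
t_ext = A_cap·L/Q = 0.8850 s
t_ret = A_ann·L/Q = 0.3700 s
t_cycle = t_ext + t_ret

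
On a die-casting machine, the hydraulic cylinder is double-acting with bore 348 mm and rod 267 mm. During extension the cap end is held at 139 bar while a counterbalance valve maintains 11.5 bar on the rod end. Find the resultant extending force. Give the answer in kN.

Cap-side area A_cap = π/4 × (348 mm)² = 95110 mm^2
Rod-side annular area A_ann = π/4 × (348² − 267²) = 39120 mm^2
Net thrust = P_cap·A_cap − P_rod·A_ann = 1322 kN − 44.99 kN

F ≈ 1280 kN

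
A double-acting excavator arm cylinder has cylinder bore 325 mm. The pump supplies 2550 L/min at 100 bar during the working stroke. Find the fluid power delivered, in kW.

Hydraulic power = P × Q

W ≈ 425 kW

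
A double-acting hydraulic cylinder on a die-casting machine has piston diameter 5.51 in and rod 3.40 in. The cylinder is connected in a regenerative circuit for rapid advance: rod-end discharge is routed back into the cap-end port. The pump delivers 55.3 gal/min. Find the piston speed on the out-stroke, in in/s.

In regeneration the rod-end outflow joins the pump flow into the cap end, so the net volume the pump must supply per unit advance equals the rod cross-section area.
Rod cross-section A_rod = π/4 × (3.40 in)² = 9.079 in^2
v = Q_pump / A_rod

v ≈ 23.4 in/s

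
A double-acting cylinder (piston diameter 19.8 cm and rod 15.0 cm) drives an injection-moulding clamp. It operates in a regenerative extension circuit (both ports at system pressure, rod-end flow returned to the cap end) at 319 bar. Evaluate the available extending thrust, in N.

With equal pressure on both faces, forces on the annular region cancel; the net push is pressure × rod cross-section.
Rod cross-section A_rod = π/4 × (15.0 cm)² = 176.7 cm^2
F = P × A_rod

F ≈ 5.64e5 N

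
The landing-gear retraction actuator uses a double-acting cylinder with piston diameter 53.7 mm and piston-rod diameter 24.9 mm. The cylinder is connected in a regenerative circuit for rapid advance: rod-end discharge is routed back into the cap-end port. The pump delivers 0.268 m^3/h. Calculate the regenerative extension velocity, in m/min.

v ≈ 9.17 m/min

In regeneration the rod-end outflow joins the pump flow into the cap end, so the net volume the pump must supply per unit advance equals the rod cross-section area.
Rod cross-section A_rod = π/4 × (24.9 mm)² = 487.0 mm^2
v = Q_pump / A_rod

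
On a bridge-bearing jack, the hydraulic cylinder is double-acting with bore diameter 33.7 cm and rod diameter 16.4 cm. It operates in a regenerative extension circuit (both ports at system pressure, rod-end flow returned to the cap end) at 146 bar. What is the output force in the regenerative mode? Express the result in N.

With equal pressure on both faces, forces on the annular region cancel; the net push is pressure × rod cross-section.
Rod cross-section A_rod = π/4 × (16.4 cm)² = 211.2 cm^2
F = P × A_rod

F ≈ 3.08e5 N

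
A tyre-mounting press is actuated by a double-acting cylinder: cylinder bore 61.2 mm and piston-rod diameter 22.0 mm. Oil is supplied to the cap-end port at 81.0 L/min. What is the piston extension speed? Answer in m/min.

Cap-side area A_cap = π/4 × (61.2 mm)² = 2942 mm^2
v = Q / A

v ≈ 27.5 m/min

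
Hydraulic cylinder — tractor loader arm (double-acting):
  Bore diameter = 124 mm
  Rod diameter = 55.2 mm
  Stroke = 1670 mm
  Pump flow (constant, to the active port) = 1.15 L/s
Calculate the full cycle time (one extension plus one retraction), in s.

Cap-side area A_cap = π/4 × (124 mm)² = 12080 mm^2
Rod-side annular area A_ann = π/4 × (124² − 55.2²) = 9683 mm^2
t_ext = A_cap·L/Q = 17.54 s
t_ret = A_ann·L/Q = 14.06 s
t_cycle = t_ext + t_ret

t ≈ 31.6 s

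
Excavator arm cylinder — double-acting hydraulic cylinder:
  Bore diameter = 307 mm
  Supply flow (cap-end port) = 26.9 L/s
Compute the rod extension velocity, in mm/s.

v ≈ 363 mm/s

Cap-side area A_cap = π/4 × (307 mm)² = 74020 mm^2
v = Q / A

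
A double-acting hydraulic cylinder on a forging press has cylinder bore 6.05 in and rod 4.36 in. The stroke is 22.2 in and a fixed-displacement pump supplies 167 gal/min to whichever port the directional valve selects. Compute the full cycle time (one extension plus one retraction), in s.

Cap-side area A_cap = π/4 × (6.05 in)² = 28.75 in^2
Rod-side annular area A_ann = π/4 × (6.05² − 4.36²) = 13.82 in^2
t_ext = A_cap·L/Q = 0.9926 s
t_ret = A_ann·L/Q = 0.4771 s
t_cycle = t_ext + t_ret

t ≈ 1.47 s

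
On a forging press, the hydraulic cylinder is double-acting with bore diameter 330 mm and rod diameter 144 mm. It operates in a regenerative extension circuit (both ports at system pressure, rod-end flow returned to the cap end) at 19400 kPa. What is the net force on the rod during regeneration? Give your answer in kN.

F ≈ 316 kN

With equal pressure on both faces, forces on the annular region cancel; the net push is pressure × rod cross-section.
Rod cross-section A_rod = π/4 × (144 mm)² = 16290 mm^2
F = P × A_rod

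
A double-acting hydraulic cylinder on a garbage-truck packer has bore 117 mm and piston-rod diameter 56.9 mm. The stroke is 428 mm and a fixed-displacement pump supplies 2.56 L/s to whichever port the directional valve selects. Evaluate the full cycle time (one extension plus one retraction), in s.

Cap-side area A_cap = π/4 × (117 mm)² = 10750 mm^2
Rod-side annular area A_ann = π/4 × (117² − 56.9²) = 8209 mm^2
t_ext = A_cap·L/Q = 1.797 s
t_ret = A_ann·L/Q = 1.372 s
t_cycle = t_ext + t_ret

t ≈ 3.17 s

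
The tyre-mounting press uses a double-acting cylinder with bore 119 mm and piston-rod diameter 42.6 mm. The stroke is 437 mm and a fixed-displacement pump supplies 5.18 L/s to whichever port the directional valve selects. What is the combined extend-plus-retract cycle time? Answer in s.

t ≈ 1.76 s

Cap-side area A_cap = π/4 × (119 mm)² = 11120 mm^2
Rod-side annular area A_ann = π/4 × (119² − 42.6²) = 9697 mm^2
t_ext = A_cap·L/Q = 0.9383 s
t_ret = A_ann·L/Q = 0.8180 s
t_cycle = t_ext + t_ret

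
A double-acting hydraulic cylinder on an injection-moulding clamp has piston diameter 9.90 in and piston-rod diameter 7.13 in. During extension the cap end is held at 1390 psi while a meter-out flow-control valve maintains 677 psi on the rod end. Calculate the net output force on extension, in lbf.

Cap-side area A_cap = π/4 × (9.90 in)² = 76.98 in^2
Rod-side annular area A_ann = π/4 × (9.90² − 7.13²) = 37.05 in^2
Net thrust = P_cap·A_cap − P_rod·A_ann = 1.070e5 lbf − 25080 lbf

F ≈ 81900 lbf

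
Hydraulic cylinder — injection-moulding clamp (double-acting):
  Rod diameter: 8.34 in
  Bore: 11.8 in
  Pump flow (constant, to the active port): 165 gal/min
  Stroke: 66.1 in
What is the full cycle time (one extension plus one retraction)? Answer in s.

t ≈ 17.1 s

Cap-side area A_cap = π/4 × (11.8 in)² = 109.4 in^2
Rod-side annular area A_ann = π/4 × (11.8² − 8.34²) = 54.73 in^2
t_ext = A_cap·L/Q = 11.38 s
t_ret = A_ann·L/Q = 5.695 s
t_cycle = t_ext + t_ret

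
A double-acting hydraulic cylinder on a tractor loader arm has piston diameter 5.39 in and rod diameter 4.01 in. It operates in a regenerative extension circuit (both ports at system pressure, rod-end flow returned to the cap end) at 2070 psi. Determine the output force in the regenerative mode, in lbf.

F ≈ 26100 lbf

With equal pressure on both faces, forces on the annular region cancel; the net push is pressure × rod cross-section.
Rod cross-section A_rod = π/4 × (4.01 in)² = 12.63 in^2
F = P × A_rod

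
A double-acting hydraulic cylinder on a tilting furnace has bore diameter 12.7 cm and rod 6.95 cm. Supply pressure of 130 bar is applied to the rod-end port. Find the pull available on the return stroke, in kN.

Rod-side annular area A_ann = π/4 × (12.7² − 6.95²) = 88.74 cm^2
On retraction the pressure acts on the annular area (bore minus rod).
F = P × A_ann

F ≈ 115 kN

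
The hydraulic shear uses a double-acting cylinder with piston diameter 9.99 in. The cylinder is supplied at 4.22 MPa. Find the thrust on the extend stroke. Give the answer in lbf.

F ≈ 48000 lbf

Cap-side area A_cap = π/4 × (9.99 in)² = 78.38 in^2
F = P × A_cap = 4.22 MPa × A_cap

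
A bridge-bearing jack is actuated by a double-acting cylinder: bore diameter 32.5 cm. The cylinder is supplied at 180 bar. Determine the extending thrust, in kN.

F ≈ 1490 kN

Cap-side area A_cap = π/4 × (32.5 cm)² = 829.6 cm^2
F = P × A_cap = 180 bar × A_cap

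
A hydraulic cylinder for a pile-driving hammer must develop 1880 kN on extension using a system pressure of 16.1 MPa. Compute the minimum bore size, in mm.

D ≈ 386 mm

Extension force acts on the full piston face: F = P × (π/4)D².
D = √(4F / (πP)) = √(4 × 1880 kN / (π × 16.1 MPa))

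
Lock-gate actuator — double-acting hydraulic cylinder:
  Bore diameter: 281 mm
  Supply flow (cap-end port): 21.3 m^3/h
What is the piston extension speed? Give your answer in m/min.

v ≈ 5.72 m/min

Cap-side area A_cap = π/4 × (281 mm)² = 62020 mm^2
v = Q / A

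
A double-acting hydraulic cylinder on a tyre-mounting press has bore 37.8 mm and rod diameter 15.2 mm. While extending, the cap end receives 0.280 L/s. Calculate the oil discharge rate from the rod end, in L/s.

Q_out ≈ 0.235 L/s

Cap-side area A_cap = π/4 × (37.8 mm)² = 1122 mm^2
Rod-side annular area A_ann = π/4 × (37.8² − 15.2²) = 940.7 mm^2
Piston speed v = Q_in/A_cap; rod-end outflow Q_out = v × A_ann = Q_in × A_ann/A_cap.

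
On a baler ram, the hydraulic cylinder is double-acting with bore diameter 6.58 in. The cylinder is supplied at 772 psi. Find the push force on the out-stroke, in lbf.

Cap-side area A_cap = π/4 × (6.58 in)² = 34.00 in^2
F = P × A_cap = 772 psi × A_cap

F ≈ 26300 lbf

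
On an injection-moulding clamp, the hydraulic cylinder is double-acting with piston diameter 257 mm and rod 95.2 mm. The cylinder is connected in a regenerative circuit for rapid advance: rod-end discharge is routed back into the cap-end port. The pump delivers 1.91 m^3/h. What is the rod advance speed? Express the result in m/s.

In regeneration the rod-end outflow joins the pump flow into the cap end, so the net volume the pump must supply per unit advance equals the rod cross-section area.
Rod cross-section A_rod = π/4 × (95.2 mm)² = 7118 mm^2
v = Q_pump / A_rod

v ≈ 0.0745 m/s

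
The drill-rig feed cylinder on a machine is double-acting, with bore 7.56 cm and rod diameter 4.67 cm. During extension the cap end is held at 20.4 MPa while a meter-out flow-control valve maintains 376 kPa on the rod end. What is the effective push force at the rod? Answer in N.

Cap-side area A_cap = π/4 × (7.56 cm)² = 44.89 cm^2
Rod-side annular area A_ann = π/4 × (7.56² − 4.67²) = 27.76 cm^2
Net thrust = P_cap·A_cap − P_rod·A_ann = 91570 N − 1044 N

F ≈ 90500 N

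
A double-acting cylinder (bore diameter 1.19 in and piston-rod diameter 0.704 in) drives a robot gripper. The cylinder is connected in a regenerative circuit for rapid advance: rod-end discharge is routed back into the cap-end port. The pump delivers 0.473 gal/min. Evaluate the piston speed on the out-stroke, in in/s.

In regeneration the rod-end outflow joins the pump flow into the cap end, so the net volume the pump must supply per unit advance equals the rod cross-section area.
Rod cross-section A_rod = π/4 × (0.704 in)² = 0.3893 in^2
v = Q_pump / A_rod

v ≈ 4.68 in/s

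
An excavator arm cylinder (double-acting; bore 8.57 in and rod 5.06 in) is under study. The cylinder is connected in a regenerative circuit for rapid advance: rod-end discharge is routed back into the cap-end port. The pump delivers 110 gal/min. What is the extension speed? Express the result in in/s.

In regeneration the rod-end outflow joins the pump flow into the cap end, so the net volume the pump must supply per unit advance equals the rod cross-section area.
Rod cross-section A_rod = π/4 × (5.06 in)² = 20.11 in^2
v = Q_pump / A_rod

v ≈ 21.1 in/s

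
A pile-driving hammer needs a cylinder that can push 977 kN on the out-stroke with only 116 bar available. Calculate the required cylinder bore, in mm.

Extension force acts on the full piston face: F = P × (π/4)D².
D = √(4F / (πP)) = √(4 × 977 kN / (π × 116 bar))

D ≈ 327 mm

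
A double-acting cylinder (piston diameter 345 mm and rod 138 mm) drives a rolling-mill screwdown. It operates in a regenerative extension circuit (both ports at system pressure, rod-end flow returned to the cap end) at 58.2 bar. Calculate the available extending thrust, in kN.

F ≈ 87.1 kN

With equal pressure on both faces, forces on the annular region cancel; the net push is pressure × rod cross-section.
Rod cross-section A_rod = π/4 × (138 mm)² = 14960 mm^2
F = P × A_rod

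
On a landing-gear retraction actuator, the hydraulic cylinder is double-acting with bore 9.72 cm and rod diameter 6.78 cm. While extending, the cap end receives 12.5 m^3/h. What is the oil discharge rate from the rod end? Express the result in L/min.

Q_out ≈ 107 L/min

Cap-side area A_cap = π/4 × (9.72 cm)² = 74.20 cm^2
Rod-side annular area A_ann = π/4 × (9.72² − 6.78²) = 38.10 cm^2
Piston speed v = Q_in/A_cap; rod-end outflow Q_out = v × A_ann = Q_in × A_ann/A_cap.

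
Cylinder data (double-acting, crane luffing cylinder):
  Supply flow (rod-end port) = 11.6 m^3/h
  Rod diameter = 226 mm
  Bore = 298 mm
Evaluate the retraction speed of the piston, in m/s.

v ≈ 0.109 m/s

Rod-side annular area A_ann = π/4 × (298² − 226²) = 29630 mm^2
Flow into the rod-end port fills the annular volume.
v = Q / A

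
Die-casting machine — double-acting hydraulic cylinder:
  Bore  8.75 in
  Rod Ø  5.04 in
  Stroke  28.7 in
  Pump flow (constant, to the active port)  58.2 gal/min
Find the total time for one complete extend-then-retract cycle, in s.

Cap-side area A_cap = π/4 × (8.75 in)² = 60.13 in^2
Rod-side annular area A_ann = π/4 × (8.75² − 5.04²) = 40.18 in^2
t_ext = A_cap·L/Q = 7.702 s
t_ret = A_ann·L/Q = 5.147 s
t_cycle = t_ext + t_ret

t ≈ 12.8 s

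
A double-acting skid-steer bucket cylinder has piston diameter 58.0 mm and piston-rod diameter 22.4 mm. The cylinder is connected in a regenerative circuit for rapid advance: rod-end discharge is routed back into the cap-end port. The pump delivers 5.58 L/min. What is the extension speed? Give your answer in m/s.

v ≈ 0.236 m/s

In regeneration the rod-end outflow joins the pump flow into the cap end, so the net volume the pump must supply per unit advance equals the rod cross-section area.
Rod cross-section A_rod = π/4 × (22.4 mm)² = 394.1 mm^2
v = Q_pump / A_rod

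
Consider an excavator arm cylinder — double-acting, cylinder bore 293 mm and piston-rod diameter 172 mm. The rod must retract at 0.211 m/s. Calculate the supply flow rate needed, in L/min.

Rod-side annular area A_ann = π/4 × (293² − 172²) = 44190 mm^2
Q = A × v

Q ≈ 559 L/min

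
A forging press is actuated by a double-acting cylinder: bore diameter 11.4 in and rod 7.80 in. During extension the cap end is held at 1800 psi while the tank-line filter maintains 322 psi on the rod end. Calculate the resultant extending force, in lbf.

Cap-side area A_cap = π/4 × (11.4 in)² = 102.1 in^2
Rod-side annular area A_ann = π/4 × (11.4² − 7.80²) = 54.29 in^2
Net thrust = P_cap·A_cap − P_rod·A_ann = 1.837e5 lbf − 17480 lbf

F ≈ 1.66e5 lbf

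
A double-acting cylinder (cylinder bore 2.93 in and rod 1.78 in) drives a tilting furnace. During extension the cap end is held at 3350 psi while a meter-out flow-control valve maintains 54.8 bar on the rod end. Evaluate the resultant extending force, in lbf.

Cap-side area A_cap = π/4 × (2.93 in)² = 6.743 in^2
Rod-side annular area A_ann = π/4 × (2.93² − 1.78²) = 4.254 in^2
Net thrust = P_cap·A_cap − P_rod·A_ann = 22590 lbf − 3381 lbf

F ≈ 19200 lbf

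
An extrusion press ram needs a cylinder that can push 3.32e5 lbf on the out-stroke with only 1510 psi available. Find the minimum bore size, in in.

D ≈ 16.7 in

Extension force acts on the full piston face: F = P × (π/4)D².
D = √(4F / (πP)) = √(4 × 3.32e5 lbf / (π × 1510 psi))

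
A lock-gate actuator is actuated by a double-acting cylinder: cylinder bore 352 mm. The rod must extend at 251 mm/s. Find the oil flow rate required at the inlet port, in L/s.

Cap-side area A_cap = π/4 × (352 mm)² = 97310 mm^2
Q = A × v

Q ≈ 24.4 L/s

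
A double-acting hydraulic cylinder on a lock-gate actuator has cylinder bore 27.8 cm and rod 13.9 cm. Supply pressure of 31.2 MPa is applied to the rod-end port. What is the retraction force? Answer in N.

F ≈ 1.42e6 N

Rod-side annular area A_ann = π/4 × (27.8² − 13.9²) = 455.2 cm^2
On retraction the pressure acts on the annular area (bore minus rod).
F = P × A_ann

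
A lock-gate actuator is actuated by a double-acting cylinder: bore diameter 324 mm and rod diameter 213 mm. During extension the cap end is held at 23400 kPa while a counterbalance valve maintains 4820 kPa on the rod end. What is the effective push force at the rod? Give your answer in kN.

F ≈ 1700 kN

Cap-side area A_cap = π/4 × (324 mm)² = 82450 mm^2
Rod-side annular area A_ann = π/4 × (324² − 213²) = 46820 mm^2
Net thrust = P_cap·A_cap − P_rod·A_ann = 1929 kN − 225.6 kN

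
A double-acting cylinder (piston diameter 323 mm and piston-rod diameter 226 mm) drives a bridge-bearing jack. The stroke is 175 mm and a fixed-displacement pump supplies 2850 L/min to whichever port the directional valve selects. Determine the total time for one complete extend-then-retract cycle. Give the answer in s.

Cap-side area A_cap = π/4 × (323 mm)² = 81940 mm^2
Rod-side annular area A_ann = π/4 × (323² − 226²) = 41820 mm^2
t_ext = A_cap·L/Q = 0.3019 s
t_ret = A_ann·L/Q = 0.1541 s
t_cycle = t_ext + t_ret

t ≈ 0.456 s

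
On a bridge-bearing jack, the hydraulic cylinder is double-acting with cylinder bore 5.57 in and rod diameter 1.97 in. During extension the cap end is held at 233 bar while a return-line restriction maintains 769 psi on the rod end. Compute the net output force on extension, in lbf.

Cap-side area A_cap = π/4 × (5.57 in)² = 24.37 in^2
Rod-side annular area A_ann = π/4 × (5.57² − 1.97²) = 21.32 in^2
Net thrust = P_cap·A_cap − P_rod·A_ann = 82340 lbf − 16390 lbf

F ≈ 66000 lbf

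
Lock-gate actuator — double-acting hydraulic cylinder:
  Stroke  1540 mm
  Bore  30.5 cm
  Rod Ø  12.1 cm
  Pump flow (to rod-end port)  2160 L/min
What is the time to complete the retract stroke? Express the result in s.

Rod-side annular area A_ann = π/4 × (30.5² − 12.1²) = 615.6 cm^2
Swept volume V = A × L; t = V / Q = A·L / Q

t ≈ 2.63 s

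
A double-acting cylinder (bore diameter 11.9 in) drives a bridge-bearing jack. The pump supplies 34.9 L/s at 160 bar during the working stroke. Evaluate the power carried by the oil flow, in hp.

W ≈ 749 hp

Hydraulic power = P × Q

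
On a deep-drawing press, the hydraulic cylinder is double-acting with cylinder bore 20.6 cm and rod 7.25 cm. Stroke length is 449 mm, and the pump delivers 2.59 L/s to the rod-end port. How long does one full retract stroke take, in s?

Rod-side annular area A_ann = π/4 × (20.6² − 7.25²) = 292.0 cm^2
Swept volume V = A × L; t = V / Q = A·L / Q

t ≈ 5.06 s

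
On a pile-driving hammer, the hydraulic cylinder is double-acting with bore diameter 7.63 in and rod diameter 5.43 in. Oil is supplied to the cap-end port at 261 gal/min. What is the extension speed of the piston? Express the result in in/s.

v ≈ 22.0 in/s

Cap-side area A_cap = π/4 × (7.63 in)² = 45.72 in^2
v = Q / A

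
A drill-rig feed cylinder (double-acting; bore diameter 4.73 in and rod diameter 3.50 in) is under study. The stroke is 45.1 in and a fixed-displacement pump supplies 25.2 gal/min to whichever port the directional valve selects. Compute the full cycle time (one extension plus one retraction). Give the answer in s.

Cap-side area A_cap = π/4 × (4.73 in)² = 17.57 in^2
Rod-side annular area A_ann = π/4 × (4.73² − 3.50²) = 7.951 in^2
t_ext = A_cap·L/Q = 8.168 s
t_ret = A_ann·L/Q = 3.696 s
t_cycle = t_ext + t_ret

t ≈ 11.9 s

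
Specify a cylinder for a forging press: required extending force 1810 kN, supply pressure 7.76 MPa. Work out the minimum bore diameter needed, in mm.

D ≈ 545 mm

Extension force acts on the full piston face: F = P × (π/4)D².
D = √(4F / (πP)) = √(4 × 1810 kN / (π × 7.76 MPa))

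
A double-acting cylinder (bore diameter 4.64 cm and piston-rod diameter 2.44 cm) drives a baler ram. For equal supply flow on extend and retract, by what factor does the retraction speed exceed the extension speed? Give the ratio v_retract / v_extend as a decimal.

v_ret/v_ext ≈ 1.38

Cap-side area A_cap = π/4 × (4.64 cm)² = 16.91 cm^2
Rod-side annular area A_ann = π/4 × (4.64² − 2.44²) = 12.23 cm^2
For equal Q, v ∝ 1/A, so v_ret/v_ext = A_cap/A_ann.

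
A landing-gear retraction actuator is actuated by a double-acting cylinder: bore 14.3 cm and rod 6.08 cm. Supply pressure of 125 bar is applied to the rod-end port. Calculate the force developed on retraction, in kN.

Rod-side annular area A_ann = π/4 × (14.3² − 6.08²) = 131.6 cm^2
On retraction the pressure acts on the annular area (bore minus rod).
F = P × A_ann

F ≈ 164 kN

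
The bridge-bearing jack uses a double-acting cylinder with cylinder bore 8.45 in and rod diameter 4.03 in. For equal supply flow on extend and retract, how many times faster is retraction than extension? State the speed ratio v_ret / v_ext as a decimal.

v_ret/v_ext ≈ 1.29

Cap-side area A_cap = π/4 × (8.45 in)² = 56.08 in^2
Rod-side annular area A_ann = π/4 × (8.45² − 4.03²) = 43.32 in^2
For equal Q, v ∝ 1/A, so v_ret/v_ext = A_cap/A_ann.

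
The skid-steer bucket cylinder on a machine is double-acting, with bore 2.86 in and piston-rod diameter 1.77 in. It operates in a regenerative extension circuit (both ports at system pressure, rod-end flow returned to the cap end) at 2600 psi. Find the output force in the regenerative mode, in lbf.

F ≈ 6400 lbf

With equal pressure on both faces, forces on the annular region cancel; the net push is pressure × rod cross-section.
Rod cross-section A_rod = π/4 × (1.77 in)² = 2.461 in^2
F = P × A_rod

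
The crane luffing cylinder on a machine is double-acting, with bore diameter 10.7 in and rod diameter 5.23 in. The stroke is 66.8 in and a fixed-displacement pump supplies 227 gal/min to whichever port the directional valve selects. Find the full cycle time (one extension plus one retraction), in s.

t ≈ 12.1 s

Cap-side area A_cap = π/4 × (10.7 in)² = 89.92 in^2
Rod-side annular area A_ann = π/4 × (10.7² − 5.23²) = 68.44 in^2
t_ext = A_cap·L/Q = 6.873 s
t_ret = A_ann·L/Q = 5.231 s
t_cycle = t_ext + t_ret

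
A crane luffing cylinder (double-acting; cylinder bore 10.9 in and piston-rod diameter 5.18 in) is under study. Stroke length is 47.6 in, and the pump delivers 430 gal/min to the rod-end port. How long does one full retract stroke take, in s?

Rod-side annular area A_ann = π/4 × (10.9² − 5.18²) = 72.24 in^2
Swept volume V = A × L; t = V / Q = A·L / Q

t ≈ 2.08 s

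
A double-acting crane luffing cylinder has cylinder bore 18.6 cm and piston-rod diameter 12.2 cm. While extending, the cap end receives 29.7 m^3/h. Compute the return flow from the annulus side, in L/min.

Q_out ≈ 282 L/min

Cap-side area A_cap = π/4 × (18.6 cm)² = 271.7 cm^2
Rod-side annular area A_ann = π/4 × (18.6² − 12.2²) = 154.8 cm^2
Piston speed v = Q_in/A_cap; rod-end outflow Q_out = v × A_ann = Q_in × A_ann/A_cap.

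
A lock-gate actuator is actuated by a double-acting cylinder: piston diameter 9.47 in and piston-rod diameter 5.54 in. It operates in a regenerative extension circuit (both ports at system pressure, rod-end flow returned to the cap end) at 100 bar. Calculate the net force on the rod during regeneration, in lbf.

With equal pressure on both faces, forces on the annular region cancel; the net push is pressure × rod cross-section.
Rod cross-section A_rod = π/4 × (5.54 in)² = 24.11 in^2
F = P × A_rod

F ≈ 35000 lbf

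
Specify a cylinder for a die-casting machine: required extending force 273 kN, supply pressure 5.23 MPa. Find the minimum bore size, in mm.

D ≈ 258 mm

Extension force acts on the full piston face: F = P × (π/4)D².
D = √(4F / (πP)) = √(4 × 273 kN / (π × 5.23 MPa))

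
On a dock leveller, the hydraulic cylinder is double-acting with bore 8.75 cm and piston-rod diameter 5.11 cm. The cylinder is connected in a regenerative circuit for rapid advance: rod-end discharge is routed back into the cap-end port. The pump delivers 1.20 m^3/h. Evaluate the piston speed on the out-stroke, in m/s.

In regeneration the rod-end outflow joins the pump flow into the cap end, so the net volume the pump must supply per unit advance equals the rod cross-section area.
Rod cross-section A_rod = π/4 × (5.11 cm)² = 20.51 cm^2
v = Q_pump / A_rod

v ≈ 0.163 m/s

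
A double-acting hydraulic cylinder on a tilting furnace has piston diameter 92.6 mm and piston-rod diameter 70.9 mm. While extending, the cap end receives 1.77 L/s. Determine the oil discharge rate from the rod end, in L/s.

Q_out ≈ 0.732 L/s

Cap-side area A_cap = π/4 × (92.6 mm)² = 6735 mm^2
Rod-side annular area A_ann = π/4 × (92.6² − 70.9²) = 2787 mm^2
Piston speed v = Q_in/A_cap; rod-end outflow Q_out = v × A_ann = Q_in × A_ann/A_cap.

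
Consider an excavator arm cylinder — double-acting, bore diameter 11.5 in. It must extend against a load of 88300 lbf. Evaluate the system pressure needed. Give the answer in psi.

P ≈ 850 psi

Cap-side area A_cap = π/4 × (11.5 in)² = 103.9 in^2
P = F / A = 88300 lbf / A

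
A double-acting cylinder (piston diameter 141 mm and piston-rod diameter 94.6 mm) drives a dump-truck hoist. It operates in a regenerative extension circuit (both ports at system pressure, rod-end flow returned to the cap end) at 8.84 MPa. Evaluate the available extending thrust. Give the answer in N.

F ≈ 62100 N

With equal pressure on both faces, forces on the annular region cancel; the net push is pressure × rod cross-section.
Rod cross-section A_rod = π/4 × (94.6 mm)² = 7029 mm^2
F = P × A_rod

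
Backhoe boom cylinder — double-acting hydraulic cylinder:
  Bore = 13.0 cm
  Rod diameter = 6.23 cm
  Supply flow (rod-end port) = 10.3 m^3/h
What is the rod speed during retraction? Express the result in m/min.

v ≈ 16.8 m/min

Rod-side annular area A_ann = π/4 × (13.0² − 6.23²) = 102.2 cm^2
Flow into the rod-end port fills the annular volume.
v = Q / A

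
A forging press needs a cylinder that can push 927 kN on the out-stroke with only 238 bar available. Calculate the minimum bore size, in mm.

D ≈ 223 mm

Extension force acts on the full piston face: F = P × (π/4)D².
D = √(4F / (πP)) = √(4 × 927 kN / (π × 238 bar))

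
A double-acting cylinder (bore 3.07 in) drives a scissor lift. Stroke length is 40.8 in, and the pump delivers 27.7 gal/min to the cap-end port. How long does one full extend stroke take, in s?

Cap-side area A_cap = π/4 × (3.07 in)² = 7.402 in^2
Swept volume V = A × L; t = V / Q = A·L / Q

t ≈ 2.83 s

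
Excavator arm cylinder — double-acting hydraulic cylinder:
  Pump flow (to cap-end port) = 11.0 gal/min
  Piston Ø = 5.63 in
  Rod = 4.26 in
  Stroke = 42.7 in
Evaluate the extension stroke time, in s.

Cap-side area A_cap = π/4 × (5.63 in)² = 24.89 in^2
Swept volume V = A × L; t = V / Q = A·L / Q

t ≈ 25.1 s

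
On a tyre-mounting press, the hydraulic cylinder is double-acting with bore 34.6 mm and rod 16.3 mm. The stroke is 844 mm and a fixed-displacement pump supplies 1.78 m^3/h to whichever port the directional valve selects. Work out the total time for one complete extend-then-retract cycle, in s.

t ≈ 2.85 s

Cap-side area A_cap = π/4 × (34.6 mm)² = 940.2 mm^2
Rod-side annular area A_ann = π/4 × (34.6² − 16.3²) = 731.6 mm^2
t_ext = A_cap·L/Q = 1.605 s
t_ret = A_ann·L/Q = 1.249 s
t_cycle = t_ext + t_ret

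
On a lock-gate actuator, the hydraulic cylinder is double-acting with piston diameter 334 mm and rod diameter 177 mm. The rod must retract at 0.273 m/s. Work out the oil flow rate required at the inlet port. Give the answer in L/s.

Q ≈ 17.2 L/s

Rod-side annular area A_ann = π/4 × (334² − 177²) = 63010 mm^2
Q = A × v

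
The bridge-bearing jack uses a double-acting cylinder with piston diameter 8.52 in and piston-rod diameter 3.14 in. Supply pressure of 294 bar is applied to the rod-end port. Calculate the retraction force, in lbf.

Rod-side annular area A_ann = π/4 × (8.52² − 3.14²) = 49.27 in^2
On retraction the pressure acts on the annular area (bore minus rod).
F = P × A_ann

F ≈ 2.10e5 lbf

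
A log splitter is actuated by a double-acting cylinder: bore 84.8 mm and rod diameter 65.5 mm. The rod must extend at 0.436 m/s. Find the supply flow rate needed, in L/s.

Q ≈ 2.46 L/s

Cap-side area A_cap = π/4 × (84.8 mm)² = 5648 mm^2
Q = A × v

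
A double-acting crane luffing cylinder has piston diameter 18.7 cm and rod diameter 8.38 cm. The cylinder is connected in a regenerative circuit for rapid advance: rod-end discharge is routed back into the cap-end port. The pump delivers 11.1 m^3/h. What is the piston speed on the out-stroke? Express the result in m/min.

In regeneration the rod-end outflow joins the pump flow into the cap end, so the net volume the pump must supply per unit advance equals the rod cross-section area.
Rod cross-section A_rod = π/4 × (8.38 cm)² = 55.15 cm^2
v = Q_pump / A_rod

v ≈ 33.5 m/min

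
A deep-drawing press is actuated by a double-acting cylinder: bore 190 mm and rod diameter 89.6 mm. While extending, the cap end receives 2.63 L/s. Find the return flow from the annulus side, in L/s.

Q_out ≈ 2.05 L/s

Cap-side area A_cap = π/4 × (190 mm)² = 28350 mm^2
Rod-side annular area A_ann = π/4 × (190² − 89.6²) = 22050 mm^2
Piston speed v = Q_in/A_cap; rod-end outflow Q_out = v × A_ann = Q_in × A_ann/A_cap.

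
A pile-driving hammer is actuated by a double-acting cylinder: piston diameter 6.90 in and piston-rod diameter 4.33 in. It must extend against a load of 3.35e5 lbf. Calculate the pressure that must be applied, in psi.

P ≈ 8960 psi

Cap-side area A_cap = π/4 × (6.90 in)² = 37.39 in^2
P = F / A = 3.35e5 lbf / A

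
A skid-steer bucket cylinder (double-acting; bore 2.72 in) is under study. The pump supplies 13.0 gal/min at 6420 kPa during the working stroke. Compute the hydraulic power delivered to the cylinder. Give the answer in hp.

W ≈ 7.06 hp

Hydraulic power = P × Q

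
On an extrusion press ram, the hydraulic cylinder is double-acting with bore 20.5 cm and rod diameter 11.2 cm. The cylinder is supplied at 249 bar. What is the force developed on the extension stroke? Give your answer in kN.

Cap-side area A_cap = π/4 × (20.5 cm)² = 330.1 cm^2
F = P × A_cap = 249 bar × A_cap

F ≈ 822 kN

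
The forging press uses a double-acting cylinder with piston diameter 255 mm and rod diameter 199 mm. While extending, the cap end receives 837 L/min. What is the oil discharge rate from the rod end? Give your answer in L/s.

Q_out ≈ 5.45 L/s

Cap-side area A_cap = π/4 × (255 mm)² = 51070 mm^2
Rod-side annular area A_ann = π/4 × (255² − 199²) = 19970 mm^2
Piston speed v = Q_in/A_cap; rod-end outflow Q_out = v × A_ann = Q_in × A_ann/A_cap.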